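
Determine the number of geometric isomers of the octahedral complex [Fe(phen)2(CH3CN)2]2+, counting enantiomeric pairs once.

2

Each phen is bidentate and must span two cis positions.
There are 2 geometric isomers: CH3CN trans; CH3CN cis (chiral).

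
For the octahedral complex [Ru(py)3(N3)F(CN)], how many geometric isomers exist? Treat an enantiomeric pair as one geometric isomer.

An octahedron has six vertices in three trans pairs; every non-trans pair is cis.
Working through the distinct placements yields 4 geometric isomers: py mer (3 arrangements); py fac (chiral).

4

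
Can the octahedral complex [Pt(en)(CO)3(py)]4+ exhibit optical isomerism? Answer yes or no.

In an octahedral complex each vertex has one trans partner and four cis neighbours.
Each en is bidentate and must span two cis positions.
There are 2 geometric isomers: CO mer; CO fac.
Each arrangement has an internal mirror plane or centre of symmetry, so none is chiral.

no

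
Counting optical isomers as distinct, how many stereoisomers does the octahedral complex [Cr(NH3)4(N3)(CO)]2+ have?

2

In an octahedral complex each vertex has one trans partner and four cis neighbours.
There are 2 geometric isomers: N3 and CO mutually trans; N3 and CO mutually cis.
Each arrangement has an internal mirror plane or centre of symmetry, so none is chiral.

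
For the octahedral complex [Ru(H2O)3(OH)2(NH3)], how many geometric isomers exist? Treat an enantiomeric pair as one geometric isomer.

An octahedron has six vertices in three trans pairs; every non-trans pair is cis.
Systematic placement gives 3 geometric isomers: H2O mer, OH trans; H2O mer, OH cis; H2O fac, OH cis.

3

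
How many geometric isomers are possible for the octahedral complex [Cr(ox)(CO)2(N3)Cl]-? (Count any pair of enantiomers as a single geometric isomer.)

4

In an octahedral complex each vertex has one trans partner and four cis neighbours.
Each ox is bidentate and must span two cis positions.
There are 4 geometric isomers: CO trans; CO cis (3 arrangements, 2 chiral).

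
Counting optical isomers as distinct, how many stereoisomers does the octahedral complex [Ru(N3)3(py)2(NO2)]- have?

The distinct arrangements are (3 in all): N3 mer, py trans; N3 mer, py cis; N3 fac, py cis.
Each arrangement has an internal mirror plane or centre of symmetry, so none is chiral.

3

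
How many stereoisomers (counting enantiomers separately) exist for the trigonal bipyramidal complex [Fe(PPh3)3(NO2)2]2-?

3

In a trigonal bipyramid the two axial positions differ from the three equatorial ones.
The distinct arrangements are (3 in all): NO2 both axial; NO2 one axial, one equatorial; NO2 both equatorial.
Each arrangement has an internal mirror plane or centre of symmetry, so none is chiral.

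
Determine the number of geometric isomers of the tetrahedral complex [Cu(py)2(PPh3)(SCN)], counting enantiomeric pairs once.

1

In a tetrahedral complex all four positions are equivalent and every pair of ligands is adjacent — there is no cis/trans distinction.
Only one geometric arrangement is possible.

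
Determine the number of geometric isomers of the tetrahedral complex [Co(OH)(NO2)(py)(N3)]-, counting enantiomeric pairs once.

1

In a tetrahedral complex all four positions are equivalent and every pair of ligands is adjacent — there is no cis/trans distinction.
Only one geometric arrangement is possible; it has no improper symmetry element, so it exists as a pair of enantiomers (2 stereoisomers).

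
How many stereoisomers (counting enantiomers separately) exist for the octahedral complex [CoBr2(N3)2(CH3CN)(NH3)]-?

The six octahedral sites form three mutually perpendicular trans pairs.
Systematic placement gives 6 geometric isomers: Br trans, N3 cis; Br trans, N3 trans; Br cis, N3 cis (3 arrangements, 2 chiral); Br cis, N3 trans.
Of these, 2 lack any improper symmetry element and so occur as enantiomeric pairs, giving 6 + 2 = 8 stereoisomers in total.

8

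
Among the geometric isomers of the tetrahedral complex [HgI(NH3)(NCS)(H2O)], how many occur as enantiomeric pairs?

Only one geometric arrangement is possible; it has no improper symmetry element, so it exists as a pair of enantiomers (2 stereoisomers).

1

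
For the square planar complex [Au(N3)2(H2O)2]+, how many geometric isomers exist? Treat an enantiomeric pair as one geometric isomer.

2

A square has two trans pairs of vertices; adjacent vertices are cis.
Working through the distinct placements yields 2 geometric isomers: N3 cis; N3 trans.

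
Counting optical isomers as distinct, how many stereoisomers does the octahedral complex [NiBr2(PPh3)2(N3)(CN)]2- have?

An octahedron has six vertices in three trans pairs; every non-trans pair is cis.
There are 6 geometric isomers: Br trans, PPh3 trans; Br trans, PPh3 cis; Br cis, PPh3 trans; Br cis, PPh3 cis (3 arrangements, 2 chiral).
Of these, 2 lack any improper symmetry element and so occur as enantiomeric pairs, giving 6 + 2 = 8 stereoisomers in total.

8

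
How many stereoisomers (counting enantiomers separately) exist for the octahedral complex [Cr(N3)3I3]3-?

The distinct arrangements are (2 in all): N3 mer; N3 fac.
Each arrangement has an internal mirror plane or centre of symmetry, so none is chiral.

2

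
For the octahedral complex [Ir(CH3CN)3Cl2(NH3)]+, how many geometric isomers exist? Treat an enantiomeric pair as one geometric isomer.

The six octahedral sites form three mutually perpendicular trans pairs.
There are 3 geometric isomers: CH3CN mer, Cl cis; CH3CN mer, Cl trans; CH3CN fac, Cl cis.

3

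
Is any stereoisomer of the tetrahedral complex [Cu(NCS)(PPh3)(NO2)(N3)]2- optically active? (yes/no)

yes

Only one geometric arrangement is possible; it has no improper symmetry element, so it exists as a pair of enantiomers (2 stereoisomers).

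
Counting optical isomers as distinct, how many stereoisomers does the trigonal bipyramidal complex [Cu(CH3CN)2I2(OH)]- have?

6

Placing the ligands in turn and identifying arrangements related by rotation or reflection leaves 5 distinct geometric isomers.
One of these lacks any improper symmetry element and so occurs as an enantiomeric pair, giving 5 + 1 = 6 stereoisomers in total.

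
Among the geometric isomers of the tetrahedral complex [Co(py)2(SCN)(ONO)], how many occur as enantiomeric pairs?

0

In a tetrahedral complex all four positions are equivalent and every pair of ligands is adjacent — there is no cis/trans distinction.
Only one geometric arrangement is possible.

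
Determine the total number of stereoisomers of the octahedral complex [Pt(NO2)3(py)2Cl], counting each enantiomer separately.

An octahedron has six vertices in three trans pairs; every non-trans pair is cis.
There are 3 geometric isomers: NO2 mer, py trans; NO2 fac, py cis; NO2 mer, py cis.
Each arrangement has an internal mirror plane or centre of symmetry, so none is chiral.

3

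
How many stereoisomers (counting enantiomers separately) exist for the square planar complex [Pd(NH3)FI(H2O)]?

A square has two trans pairs of vertices; adjacent vertices are cis.
Systematic placement gives 3 geometric isomers: (F/I trans, H2O/NH3 trans); (F/NH3 trans, H2O/I trans); (F/H2O trans, I/NH3 trans).
Each arrangement has an internal mirror plane or centre of symmetry, so none is chiral.

3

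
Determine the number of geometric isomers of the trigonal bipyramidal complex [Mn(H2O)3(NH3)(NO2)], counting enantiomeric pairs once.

4

A trigonal bipyramid has two axial and three equatorial sites, which are chemically inequivalent.
Systematic placement gives 4 geometric isomers: NH3 equatorial, NO2 equatorial; NH3 axial, NO2 equatorial; NH3 equatorial, NO2 axial; NH3 axial, NO2 axial.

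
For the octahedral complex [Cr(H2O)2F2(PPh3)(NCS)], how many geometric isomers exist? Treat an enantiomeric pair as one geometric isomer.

6

There are 6 geometric isomers: H2O trans, F trans; H2O cis, F trans; H2O cis, F cis (3 arrangements, 2 chiral); H2O trans, F cis.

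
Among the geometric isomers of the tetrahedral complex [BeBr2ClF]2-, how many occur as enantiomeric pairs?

0

All four vertices of a tetrahedron are equivalent and mutually adjacent, so cis/trans isomerism cannot arise.
Only one geometric arrangement is possible.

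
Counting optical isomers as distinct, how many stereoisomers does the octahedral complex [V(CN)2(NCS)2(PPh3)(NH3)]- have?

8

The six octahedral sites form three mutually perpendicular trans pairs.
Systematic placement gives 6 geometric isomers: CN trans, NCS trans; CN trans, NCS cis; CN cis, NCS cis (3 arrangements, 2 chiral); CN cis, NCS trans.
Of these, 2 lack any improper symmetry element and so occur as enantiomeric pairs, giving 6 + 2 = 8 stereoisomers in total.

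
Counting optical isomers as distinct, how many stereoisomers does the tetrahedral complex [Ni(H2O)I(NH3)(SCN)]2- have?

2

All four vertices of a tetrahedron are equivalent and mutually adjacent, so cis/trans isomerism cannot arise.
Only one geometric arrangement is possible; it has no improper symmetry element, so it exists as a pair of enantiomers (2 stereoisomers).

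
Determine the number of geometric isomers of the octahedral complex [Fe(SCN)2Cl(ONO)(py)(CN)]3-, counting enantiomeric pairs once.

9

In an octahedral complex each vertex has one trans partner and four cis neighbours.
Exhaustive case analysis gives 9 geometric isomers.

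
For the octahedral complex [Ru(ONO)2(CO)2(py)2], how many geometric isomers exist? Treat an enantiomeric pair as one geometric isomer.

The six octahedral sites form three mutually perpendicular trans pairs.
Systematic placement gives 5 geometric isomers: ONO trans, CO trans, py trans; ONO cis, CO trans, py cis; ONO cis, CO cis, py trans; ONO cis, CO cis, py cis (chiral); ONO trans, CO cis, py cis.

5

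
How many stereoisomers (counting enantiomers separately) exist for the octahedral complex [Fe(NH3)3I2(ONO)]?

3

In an octahedral complex each vertex has one trans partner and four cis neighbours.
The distinct arrangements are (3 in all): NH3 mer, I trans; NH3 fac, I cis; NH3 mer, I cis.
Each arrangement has an internal mirror plane or centre of symmetry, so none is chiral.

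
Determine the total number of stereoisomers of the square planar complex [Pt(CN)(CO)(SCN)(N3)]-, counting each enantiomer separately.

3

A square has two trans pairs of vertices; adjacent vertices are cis.
Working through the distinct placements yields 3 geometric isomers: (CN/N3 trans, CO/SCN trans); (CN/SCN trans, CO/N3 trans); (CN/CO trans, N3/SCN trans).
Each arrangement has an internal mirror plane or centre of symmetry, so none is chiral.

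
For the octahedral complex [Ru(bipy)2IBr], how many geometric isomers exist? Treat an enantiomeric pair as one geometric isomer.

Each bipy is bidentate and must span two cis positions.
Working through the distinct placements yields 2 geometric isomers: I and Br mutually trans; I and Br mutually cis (chiral).

2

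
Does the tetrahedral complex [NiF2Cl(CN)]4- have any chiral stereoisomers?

In a tetrahedral complex all four positions are equivalent and every pair of ligands is adjacent — there is no cis/trans distinction.
Only one geometric arrangement is possible.

no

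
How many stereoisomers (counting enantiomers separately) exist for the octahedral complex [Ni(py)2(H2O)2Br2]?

6

The six octahedral sites form three mutually perpendicular trans pairs.
Working through the distinct placements yields 5 geometric isomers: py trans, H2O trans, Br trans; py cis, H2O cis, Br trans; py trans, H2O cis, Br cis; py cis, H2O cis, Br cis (chiral); py cis, H2O trans, Br cis.
One of these lacks any improper symmetry element and so occurs as an enantiomeric pair, giving 5 + 1 = 6 stereoisomers in total.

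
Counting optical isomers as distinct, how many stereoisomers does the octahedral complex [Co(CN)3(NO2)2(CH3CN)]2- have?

In an octahedral complex each vertex has one trans partner and four cis neighbours.
There are 3 geometric isomers: CN mer, NO2 trans; CN fac, NO2 cis; CN mer, NO2 cis.
Each arrangement has an internal mirror plane or centre of symmetry, so none is chiral.

3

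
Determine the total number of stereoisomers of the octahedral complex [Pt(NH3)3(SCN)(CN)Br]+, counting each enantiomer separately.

The six octahedral sites form three mutually perpendicular trans pairs.
The distinct arrangements are (4 in all): NH3 mer (3 arrangements); NH3 fac (chiral).
One of these lacks any improper symmetry element and so occurs as an enantiomeric pair, giving 4 + 1 = 5 stereoisomers in total.

5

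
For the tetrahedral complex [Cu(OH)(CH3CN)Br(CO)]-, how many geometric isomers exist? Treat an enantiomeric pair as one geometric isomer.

1

Only one geometric arrangement is possible; it has no improper symmetry element, so it exists as a pair of enantiomers (2 stereoisomers).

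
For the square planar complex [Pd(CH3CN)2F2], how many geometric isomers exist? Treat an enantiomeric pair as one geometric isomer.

2

In a square planar complex each vertex has one trans partner and two cis neighbours.
There are 2 geometric isomers: CH3CN cis; CH3CN trans.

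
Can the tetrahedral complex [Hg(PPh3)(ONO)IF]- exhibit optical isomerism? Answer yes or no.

yes

All four vertices of a tetrahedron are equivalent and mutually adjacent, so cis/trans isomerism cannot arise.
Only one geometric arrangement is possible; it has no improper symmetry element, so it exists as a pair of enantiomers (2 stereoisomers).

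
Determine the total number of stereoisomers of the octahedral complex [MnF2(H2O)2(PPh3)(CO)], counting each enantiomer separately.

The distinct arrangements are (6 in all): F cis, H2O cis (3 arrangements, 2 chiral); F cis, H2O trans; F trans, H2O cis; F trans, H2O trans.
Of these, 2 lack any improper symmetry element and so occur as enantiomeric pairs, giving 6 + 2 = 8 stereoisomers in total.

8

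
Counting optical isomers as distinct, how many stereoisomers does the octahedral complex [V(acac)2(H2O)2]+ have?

3

The six octahedral sites form three mutually perpendicular trans pairs.
Each acac is bidentate and must span two cis positions.
Working through the distinct placements yields 2 geometric isomers: H2O trans; H2O cis (chiral).
One of these lacks any improper symmetry element and so occurs as an enantiomeric pair, giving 2 + 1 = 3 stereoisomers in total.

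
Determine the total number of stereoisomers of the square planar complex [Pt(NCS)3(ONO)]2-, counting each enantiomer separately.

1

A square has two trans pairs of vertices; adjacent vertices are cis.
Only one geometric arrangement is possible.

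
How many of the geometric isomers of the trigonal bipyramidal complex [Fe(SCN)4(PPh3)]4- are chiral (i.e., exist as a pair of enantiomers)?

0

A trigonal bipyramid has two axial and three equatorial sites, which are chemically inequivalent.
The distinct arrangements are (2 in all): PPh3 axial; PPh3 equatorial.
Each arrangement has an internal mirror plane or centre of symmetry, so none is chiral.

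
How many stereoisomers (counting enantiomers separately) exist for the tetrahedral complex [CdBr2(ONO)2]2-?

1

In a tetrahedral complex all four positions are equivalent and every pair of ligands is adjacent — there is no cis/trans distinction.
Only one geometric arrangement is possible.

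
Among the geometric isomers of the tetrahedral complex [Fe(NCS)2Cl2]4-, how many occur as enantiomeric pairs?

0

Only one geometric arrangement is possible.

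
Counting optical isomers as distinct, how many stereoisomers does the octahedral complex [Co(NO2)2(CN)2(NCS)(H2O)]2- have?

8

An octahedron has six vertices in three trans pairs; every non-trans pair is cis.
The distinct arrangements are (6 in all): NO2 trans, CN trans; NO2 cis, CN trans; NO2 trans, CN cis; NO2 cis, CN cis (3 arrangements, 2 chiral).
Of these, 2 lack any improper symmetry element and so occur as enantiomeric pairs, giving 6 + 2 = 8 stereoisomers in total.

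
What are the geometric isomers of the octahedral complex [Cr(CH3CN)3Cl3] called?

In an octahedral complex each vertex has one trans partner and four cis neighbours.
There are 2 geometric isomers: CH3CN mer; CH3CN fac.

fac and mer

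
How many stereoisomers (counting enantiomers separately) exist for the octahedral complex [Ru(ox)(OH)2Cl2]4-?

In an octahedral complex each vertex has one trans partner and four cis neighbours.
Each ox is bidentate and must span two cis positions.
Systematic placement gives 3 geometric isomers: OH cis, Cl trans; OH cis, Cl cis (chiral); OH trans, Cl cis.
One of these lacks any improper symmetry element and so occurs as an enantiomeric pair, giving 3 + 1 = 4 stereoisomers in total.

4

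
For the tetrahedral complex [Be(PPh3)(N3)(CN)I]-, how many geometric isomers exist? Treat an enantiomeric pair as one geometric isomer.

1

Only one geometric arrangement is possible; it has no improper symmetry element, so it exists as a pair of enantiomers (2 stereoisomers).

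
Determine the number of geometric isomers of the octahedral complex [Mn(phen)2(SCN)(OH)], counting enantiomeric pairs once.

2

Each phen is bidentate and must span two cis positions.
The distinct arrangements are (2 in all): SCN and OH mutually trans; SCN and OH mutually cis (chiral).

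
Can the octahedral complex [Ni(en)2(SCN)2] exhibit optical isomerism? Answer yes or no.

yes

The six octahedral sites form three mutually perpendicular trans pairs.
Each en is bidentate and must span two cis positions.
The distinct arrangements are (2 in all): SCN trans; SCN cis (chiral).
One of these lacks any improper symmetry element and so occurs as an enantiomeric pair, giving 2 + 1 = 3 stereoisomers in total.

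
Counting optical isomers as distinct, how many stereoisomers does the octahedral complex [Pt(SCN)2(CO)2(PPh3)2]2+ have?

The six octahedral sites form three mutually perpendicular trans pairs.
Systematic placement gives 5 geometric isomers: SCN trans, CO trans, PPh3 trans; SCN cis, CO trans, PPh3 cis; SCN trans, CO cis, PPh3 cis; SCN cis, CO cis, PPh3 cis (chiral); SCN cis, CO cis, PPh3 trans.
One of these lacks any improper symmetry element and so occurs as an enantiomeric pair, giving 5 + 1 = 6 stereoisomers in total.

6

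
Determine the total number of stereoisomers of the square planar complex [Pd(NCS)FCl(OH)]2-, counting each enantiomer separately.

3

A square has two trans pairs of vertices; adjacent vertices are cis.
Working through the distinct placements yields 3 geometric isomers: (Cl/NCS trans, F/OH trans); (Cl/OH trans, F/NCS trans); (Cl/F trans, NCS/OH trans).
Each arrangement has an internal mirror plane or centre of symmetry, so none is chiral.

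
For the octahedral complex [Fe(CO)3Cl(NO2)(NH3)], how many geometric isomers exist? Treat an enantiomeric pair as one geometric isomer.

An octahedron has six vertices in three trans pairs; every non-trans pair is cis.
The distinct arrangements are (4 in all): CO mer (3 arrangements); CO fac (chiral).

4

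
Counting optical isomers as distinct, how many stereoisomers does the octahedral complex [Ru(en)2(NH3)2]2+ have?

Each en is bidentate and must span two cis positions.
Working through the distinct placements yields 2 geometric isomers: NH3 trans; NH3 cis (chiral).
One of these lacks any improper symmetry element and so occurs as an enantiomeric pair, giving 2 + 1 = 3 stereoisomers in total.

3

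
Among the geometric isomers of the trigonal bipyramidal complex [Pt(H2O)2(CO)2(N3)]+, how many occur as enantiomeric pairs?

Exhaustive case analysis gives 5 geometric isomers.
One of these lacks any improper symmetry element and so occurs as an enantiomeric pair, giving 5 + 1 = 6 stereoisomers in total.

1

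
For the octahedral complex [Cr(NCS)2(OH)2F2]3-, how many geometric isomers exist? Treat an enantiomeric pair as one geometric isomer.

The six octahedral sites form three mutually perpendicular trans pairs.
Systematic placement gives 5 geometric isomers: NCS trans, OH trans, F trans; NCS cis, OH cis, F trans; NCS cis, OH trans, F cis; NCS cis, OH cis, F cis (chiral); NCS trans, OH cis, F cis.

5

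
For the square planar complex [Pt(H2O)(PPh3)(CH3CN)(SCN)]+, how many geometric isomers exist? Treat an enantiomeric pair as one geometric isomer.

3

A square has two trans pairs of vertices; adjacent vertices are cis.
Working through the distinct placements yields 3 geometric isomers: (CH3CN/PPh3 trans, H2O/SCN trans); (CH3CN/SCN trans, H2O/PPh3 trans); (CH3CN/H2O trans, PPh3/SCN trans).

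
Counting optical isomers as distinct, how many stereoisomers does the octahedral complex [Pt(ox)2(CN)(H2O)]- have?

3

In an octahedral complex each vertex has one trans partner and four cis neighbours.
Each ox is bidentate and must span two cis positions.
Systematic placement gives 2 geometric isomers: CN and H2O mutually trans; CN and H2O mutually cis (chiral).
One of these lacks any improper symmetry element and so occurs as an enantiomeric pair, giving 2 + 1 = 3 stereoisomers in total.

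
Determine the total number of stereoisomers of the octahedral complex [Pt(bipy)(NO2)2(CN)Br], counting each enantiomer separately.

The six octahedral sites form three mutually perpendicular trans pairs.
Each bipy is bidentate and must span two cis positions.
Working through the distinct placements yields 4 geometric isomers: NO2 cis (3 arrangements, 2 chiral); NO2 trans.
Of these, 2 lack any improper symmetry element and so occur as enantiomeric pairs, giving 4 + 2 = 6 stereoisomers in total.

6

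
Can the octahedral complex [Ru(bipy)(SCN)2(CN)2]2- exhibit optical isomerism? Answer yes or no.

In an octahedral complex each vertex has one trans partner and four cis neighbours.
Each bipy is bidentate and must span two cis positions.
Working through the distinct placements yields 3 geometric isomers: SCN cis, CN trans; SCN cis, CN cis (chiral); SCN trans, CN cis.
One of these lacks any improper symmetry element and so occurs as an enantiomeric pair, giving 3 + 1 = 4 stereoisomers in total.

yes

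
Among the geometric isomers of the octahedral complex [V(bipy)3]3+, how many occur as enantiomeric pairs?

1

Each bipy is bidentate and must span two cis positions.
Only one geometric arrangement is possible; it has no improper symmetry element, so it exists as a pair of enantiomers (2 stereoisomers).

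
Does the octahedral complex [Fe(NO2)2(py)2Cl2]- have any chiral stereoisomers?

The six octahedral sites form three mutually perpendicular trans pairs.
Systematic placement gives 5 geometric isomers: NO2 trans, py trans, Cl trans; NO2 cis, py cis, Cl trans; NO2 cis, py trans, Cl cis; NO2 cis, py cis, Cl cis (chiral); NO2 trans, py cis, Cl cis.
One of these lacks any improper symmetry element and so occurs as an enantiomeric pair, giving 5 + 1 = 6 stereoisomers in total.

yes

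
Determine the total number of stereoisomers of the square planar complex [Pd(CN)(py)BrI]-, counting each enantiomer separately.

3

In a square planar complex each vertex has one trans partner and two cis neighbours.
Working through the distinct placements yields 3 geometric isomers: (Br/I trans, CN/py trans); (Br/py trans, CN/I trans); (Br/CN trans, I/py trans).
Each arrangement has an internal mirror plane or centre of symmetry, so none is chiral.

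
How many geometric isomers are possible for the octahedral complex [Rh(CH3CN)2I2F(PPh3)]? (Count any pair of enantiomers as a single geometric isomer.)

In an octahedral complex each vertex has one trans partner and four cis neighbours.
Working through the distinct placements yields 6 geometric isomers: CH3CN trans, I cis; CH3CN trans, I trans; CH3CN cis, I cis (3 arrangements, 2 chiral); CH3CN cis, I trans.

6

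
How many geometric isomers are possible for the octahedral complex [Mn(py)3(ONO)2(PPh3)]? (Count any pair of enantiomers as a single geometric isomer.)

3

The six octahedral sites form three mutually perpendicular trans pairs.
There are 3 geometric isomers: py mer, ONO trans; py mer, ONO cis; py fac, ONO cis.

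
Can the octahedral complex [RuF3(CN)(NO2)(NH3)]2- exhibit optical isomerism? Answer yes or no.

yes

There are 4 geometric isomers: F mer (3 arrangements); F fac (chiral).
One of these lacks any improper symmetry element and so occurs as an enantiomeric pair, giving 4 + 1 = 5 stereoisomers in total.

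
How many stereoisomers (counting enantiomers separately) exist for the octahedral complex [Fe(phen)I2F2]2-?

Each phen is bidentate and must span two cis positions.
Systematic placement gives 3 geometric isomers: I cis, F trans; I cis, F cis (chiral); I trans, F cis.
One of these lacks any improper symmetry element and so occurs as an enantiomeric pair, giving 3 + 1 = 4 stereoisomers in total.

4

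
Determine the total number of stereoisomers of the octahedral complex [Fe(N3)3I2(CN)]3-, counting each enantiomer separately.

3

An octahedron has six vertices in three trans pairs; every non-trans pair is cis.
Systematic placement gives 3 geometric isomers: N3 mer, I cis; N3 mer, I trans; N3 fac, I cis.
Each arrangement has an internal mirror plane or centre of symmetry, so none is chiral.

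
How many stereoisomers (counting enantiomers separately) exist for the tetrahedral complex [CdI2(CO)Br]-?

All four vertices of a tetrahedron are equivalent and mutually adjacent, so cis/trans isomerism cannot arise.
Only one geometric arrangement is possible.

1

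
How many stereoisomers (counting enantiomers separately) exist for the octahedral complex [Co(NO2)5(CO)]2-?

1

An octahedron has six vertices in three trans pairs; every non-trans pair is cis.
Only one geometric arrangement is possible.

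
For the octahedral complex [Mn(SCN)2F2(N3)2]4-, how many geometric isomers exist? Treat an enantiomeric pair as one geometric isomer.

5

Systematic placement gives 5 geometric isomers: SCN trans, F trans, N3 trans; SCN cis, F trans, N3 cis; SCN trans, F cis, N3 cis; SCN cis, F cis, N3 cis (chiral); SCN cis, F cis, N3 trans.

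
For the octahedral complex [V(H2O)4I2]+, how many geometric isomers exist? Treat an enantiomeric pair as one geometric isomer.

2

Systematic placement gives 2 geometric isomers: I trans; I cis.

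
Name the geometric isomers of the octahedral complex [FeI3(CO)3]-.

fac and mer

The six octahedral sites form three mutually perpendicular trans pairs.
Systematic placement gives 2 geometric isomers: I mer; I fac.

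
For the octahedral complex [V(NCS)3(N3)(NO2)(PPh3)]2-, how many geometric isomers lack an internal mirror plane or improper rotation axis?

1

The six octahedral sites form three mutually perpendicular trans pairs.
Systematic placement gives 4 geometric isomers: NCS mer (3 arrangements); NCS fac (chiral).
One of these lacks any improper symmetry element and so occurs as an enantiomeric pair, giving 4 + 1 = 5 stereoisomers in total.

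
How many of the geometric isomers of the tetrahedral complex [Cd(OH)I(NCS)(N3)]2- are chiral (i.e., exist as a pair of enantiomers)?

1

In a tetrahedral complex all four positions are equivalent and every pair of ligands is adjacent — there is no cis/trans distinction.
Only one geometric arrangement is possible; it has no improper symmetry element, so it exists as a pair of enantiomers (2 stereoisomers).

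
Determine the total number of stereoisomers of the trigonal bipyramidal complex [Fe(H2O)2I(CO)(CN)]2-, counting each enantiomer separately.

10

In a trigonal bipyramid the two axial positions differ from the three equatorial ones.
Placing the ligands in turn and identifying arrangements related by rotation or reflection leaves 7 distinct geometric isomers.
Of these, 3 lack any improper symmetry element and so occur as enantiomeric pairs, giving 7 + 3 = 10 stereoisomers in total.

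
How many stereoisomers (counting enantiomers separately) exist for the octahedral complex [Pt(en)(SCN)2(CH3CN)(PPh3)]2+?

6

Each en is bidentate and must span two cis positions.
The distinct arrangements are (4 in all): SCN cis (3 arrangements, 2 chiral); SCN trans.
Of these, 2 lack any improper symmetry element and so occur as enantiomeric pairs, giving 4 + 2 = 6 stereoisomers in total.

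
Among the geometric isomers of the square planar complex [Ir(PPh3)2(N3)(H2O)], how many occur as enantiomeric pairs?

In a square planar complex each vertex has one trans partner and two cis neighbours.
The distinct arrangements are (2 in all): PPh3 cis; PPh3 trans.
Each arrangement has an internal mirror plane or centre of symmetry, so none is chiral.

0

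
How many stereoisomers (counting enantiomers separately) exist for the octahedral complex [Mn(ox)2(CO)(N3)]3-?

3

An octahedron has six vertices in three trans pairs; every non-trans pair is cis.
Each ox is bidentate and must span two cis positions.
Working through the distinct placements yields 2 geometric isomers: CO and N3 mutually trans; CO and N3 mutually cis (chiral).
One of these lacks any improper symmetry element and so occurs as an enantiomeric pair, giving 2 + 1 = 3 stereoisomers in total.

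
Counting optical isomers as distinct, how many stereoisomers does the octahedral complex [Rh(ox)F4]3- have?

Each ox is bidentate and must span two cis positions.
Only one geometric arrangement is possible.

1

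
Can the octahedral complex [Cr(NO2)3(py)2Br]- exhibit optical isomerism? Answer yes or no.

An octahedron has six vertices in three trans pairs; every non-trans pair is cis.
The distinct arrangements are (3 in all): NO2 mer, py trans; NO2 fac, py cis; NO2 mer, py cis.
Each arrangement has an internal mirror plane or centre of symmetry, so none is chiral.

no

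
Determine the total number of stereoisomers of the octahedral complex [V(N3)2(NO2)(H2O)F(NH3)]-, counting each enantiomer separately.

15

Placing the ligands in turn and identifying arrangements related by rotation or reflection leaves 9 distinct geometric isomers.
Of these, 6 lack any improper symmetry element and so occur as enantiomeric pairs, giving 9 + 6 = 15 stereoisomers in total.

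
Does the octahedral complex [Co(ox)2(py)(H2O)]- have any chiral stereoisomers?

Each ox is bidentate and must span two cis positions.
The distinct arrangements are (2 in all): py and H2O mutually cis (chiral); py and H2O mutually trans.
One of these lacks any improper symmetry element and so occurs as an enantiomeric pair, giving 2 + 1 = 3 stereoisomers in total.

yes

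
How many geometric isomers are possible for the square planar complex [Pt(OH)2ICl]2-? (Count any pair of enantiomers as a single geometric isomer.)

2

A square has two trans pairs of vertices; adjacent vertices are cis.
Systematic placement gives 2 geometric isomers: OH cis; OH trans.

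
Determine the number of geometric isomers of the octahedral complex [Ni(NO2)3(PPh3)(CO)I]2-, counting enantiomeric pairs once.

In an octahedral complex each vertex has one trans partner and four cis neighbours.
Working through the distinct placements yields 4 geometric isomers: NO2 mer (3 arrangements); NO2 fac (chiral).

4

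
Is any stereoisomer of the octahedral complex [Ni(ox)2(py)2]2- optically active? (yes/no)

yes

In an octahedral complex each vertex has one trans partner and four cis neighbours.
Each ox is bidentate and must span two cis positions.
There are 2 geometric isomers: py trans; py cis (chiral).
One of these lacks any improper symmetry element and so occurs as an enantiomeric pair, giving 2 + 1 = 3 stereoisomers in total.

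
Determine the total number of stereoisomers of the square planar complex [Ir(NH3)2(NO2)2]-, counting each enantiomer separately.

2

In a square planar complex each vertex has one trans partner and two cis neighbours.
The distinct arrangements are (2 in all): NH3 cis; NH3 trans.
Each arrangement has an internal mirror plane or centre of symmetry, so none is chiral.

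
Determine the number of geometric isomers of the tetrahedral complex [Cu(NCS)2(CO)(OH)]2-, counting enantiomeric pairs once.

1

In a tetrahedral complex all four positions are equivalent and every pair of ligands is adjacent — there is no cis/trans distinction.
Only one geometric arrangement is possible.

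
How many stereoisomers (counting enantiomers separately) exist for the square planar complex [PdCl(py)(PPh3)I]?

The distinct arrangements are (3 in all): (Cl/PPh3 trans, I/py trans); (Cl/py trans, I/PPh3 trans); (Cl/I trans, PPh3/py trans).
Each arrangement has an internal mirror plane or centre of symmetry, so none is chiral.

3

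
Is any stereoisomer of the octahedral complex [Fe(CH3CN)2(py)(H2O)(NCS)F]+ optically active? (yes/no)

yes

The six octahedral sites form three mutually perpendicular trans pairs.
Placing the ligands in turn and identifying arrangements related by rotation or reflection leaves 9 distinct geometric isomers.
Of these, 6 lack any improper symmetry element and so occur as enantiomeric pairs, giving 9 + 6 = 15 stereoisomers in total.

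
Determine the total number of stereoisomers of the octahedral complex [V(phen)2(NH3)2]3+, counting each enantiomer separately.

3

In an octahedral complex each vertex has one trans partner and four cis neighbours.
Each phen is bidentate and must span two cis positions.
The distinct arrangements are (2 in all): NH3 trans; NH3 cis (chiral).
One of these lacks any improper symmetry element and so occurs as an enantiomeric pair, giving 2 + 1 = 3 stereoisomers in total.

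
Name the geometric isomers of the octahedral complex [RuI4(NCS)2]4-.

Systematic placement gives 2 geometric isomers: NCS trans; NCS cis.

cis and trans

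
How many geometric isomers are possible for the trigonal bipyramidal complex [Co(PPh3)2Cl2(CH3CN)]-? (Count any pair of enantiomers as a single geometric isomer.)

In a trigonal bipyramid the two axial positions differ from the three equatorial ones.
Systematic enumeration (placing each ligand type in turn and discarding arrangements equivalent by rotation or reflection) gives 5 geometric isomers.

5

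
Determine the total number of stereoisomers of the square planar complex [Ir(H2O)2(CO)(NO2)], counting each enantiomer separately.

In a square planar complex each vertex has one trans partner and two cis neighbours.
The distinct arrangements are (2 in all): H2O cis; H2O trans.
Each arrangement has an internal mirror plane or centre of symmetry, so none is chiral.

2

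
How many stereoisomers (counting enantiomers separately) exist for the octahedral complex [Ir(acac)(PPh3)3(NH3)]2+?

The six octahedral sites form three mutually perpendicular trans pairs.
Each acac is bidentate and must span two cis positions.
Working through the distinct placements yields 2 geometric isomers: PPh3 fac; PPh3 mer.
Each arrangement has an internal mirror plane or centre of symmetry, so none is chiral.

2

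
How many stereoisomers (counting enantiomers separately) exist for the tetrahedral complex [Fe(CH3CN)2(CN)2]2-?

1

All four vertices of a tetrahedron are equivalent and mutually adjacent, so cis/trans isomerism cannot arise.
Only one geometric arrangement is possible.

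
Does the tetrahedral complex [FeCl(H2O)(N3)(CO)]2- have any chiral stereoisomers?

In a tetrahedral complex all four positions are equivalent and every pair of ligands is adjacent — there is no cis/trans distinction.
Only one geometric arrangement is possible; it has no improper symmetry element, so it exists as a pair of enantiomers (2 stereoisomers).

yes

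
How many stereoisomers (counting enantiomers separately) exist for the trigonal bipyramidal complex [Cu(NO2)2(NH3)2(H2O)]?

6

Exhaustive case analysis gives 5 geometric isomers.
One of these lacks any improper symmetry element and so occurs as an enantiomeric pair, giving 5 + 1 = 6 stereoisomers in total.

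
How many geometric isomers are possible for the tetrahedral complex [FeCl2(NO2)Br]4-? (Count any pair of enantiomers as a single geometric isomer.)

In a tetrahedral complex all four positions are equivalent and every pair of ligands is adjacent — there is no cis/trans distinction.
Only one geometric arrangement is possible.

1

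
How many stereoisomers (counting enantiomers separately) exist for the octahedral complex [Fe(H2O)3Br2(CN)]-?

3

Systematic placement gives 3 geometric isomers: H2O mer, Br trans; H2O mer, Br cis; H2O fac, Br cis.
Each arrangement has an internal mirror plane or centre of symmetry, so none is chiral.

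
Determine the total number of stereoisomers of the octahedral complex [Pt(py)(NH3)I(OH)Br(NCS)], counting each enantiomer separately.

The six octahedral sites form three mutually perpendicular trans pairs.
Systematic enumeration (placing each ligand type in turn and discarding arrangements equivalent by rotation or reflection) gives 15 geometric isomers.
Of these, 15 lack any improper symmetry element and so occur as enantiomeric pairs, giving 15 + 15 = 30 stereoisomers in total.

30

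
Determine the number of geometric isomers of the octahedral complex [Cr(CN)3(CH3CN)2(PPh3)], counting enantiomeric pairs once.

3

In an octahedral complex each vertex has one trans partner and four cis neighbours.
The distinct arrangements are (3 in all): CN mer, CH3CN trans; CN fac, CH3CN cis; CN mer, CH3CN cis.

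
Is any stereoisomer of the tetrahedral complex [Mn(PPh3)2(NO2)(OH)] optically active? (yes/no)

All four vertices of a tetrahedron are equivalent and mutually adjacent, so cis/trans isomerism cannot arise.
Only one geometric arrangement is possible.

no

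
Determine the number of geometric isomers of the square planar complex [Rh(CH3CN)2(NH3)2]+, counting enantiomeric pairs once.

2

The distinct arrangements are (2 in all): CH3CN cis; CH3CN trans.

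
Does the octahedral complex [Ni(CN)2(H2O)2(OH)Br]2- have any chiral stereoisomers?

yes

Systematic placement gives 6 geometric isomers: CN cis, H2O cis (3 arrangements, 2 chiral); CN cis, H2O trans; CN trans, H2O cis; CN trans, H2O trans.
Of these, 2 lack any improper symmetry element and so occur as enantiomeric pairs, giving 6 + 2 = 8 stereoisomers in total.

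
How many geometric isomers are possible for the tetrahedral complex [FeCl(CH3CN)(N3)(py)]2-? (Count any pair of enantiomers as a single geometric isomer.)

1

Only one geometric arrangement is possible; it has no improper symmetry element, so it exists as a pair of enantiomers (2 stereoisomers).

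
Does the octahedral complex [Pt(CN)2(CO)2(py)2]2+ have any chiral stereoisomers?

The six octahedral sites form three mutually perpendicular trans pairs.
The distinct arrangements are (5 in all): CN trans, CO trans, py trans; CN trans, CO cis, py cis; CN cis, CO cis, py trans; CN cis, CO cis, py cis (chiral); CN cis, CO trans, py cis.
One of these lacks any improper symmetry element and so occurs as an enantiomeric pair, giving 5 + 1 = 6 stereoisomers in total.

yes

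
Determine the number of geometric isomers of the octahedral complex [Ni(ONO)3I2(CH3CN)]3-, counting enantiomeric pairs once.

3

In an octahedral complex each vertex has one trans partner and four cis neighbours.
Working through the distinct placements yields 3 geometric isomers: ONO mer, I cis; ONO mer, I trans; ONO fac, I cis.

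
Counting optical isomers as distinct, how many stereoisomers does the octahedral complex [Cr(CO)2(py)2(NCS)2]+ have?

6

In an octahedral complex each vertex has one trans partner and four cis neighbours.
The distinct arrangements are (5 in all): CO trans, py trans, NCS trans; CO trans, py cis, NCS cis; CO cis, py trans, NCS cis; CO cis, py cis, NCS cis (chiral); CO cis, py cis, NCS trans.
One of these lacks any improper symmetry element and so occurs as an enantiomeric pair, giving 5 + 1 = 6 stereoisomers in total.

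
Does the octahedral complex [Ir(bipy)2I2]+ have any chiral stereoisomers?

Each bipy is bidentate and must span two cis positions.
Systematic placement gives 2 geometric isomers: I trans; I cis (chiral).
One of these lacks any improper symmetry element and so occurs as an enantiomeric pair, giving 2 + 1 = 3 stereoisomers in total.

yes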